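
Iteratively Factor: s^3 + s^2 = (s)*(s^2 + s) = s*(s + 1)*(s)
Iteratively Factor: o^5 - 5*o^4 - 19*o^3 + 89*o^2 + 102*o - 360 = (o + 3)*(o^4 - 8*o^3 + 5*o^2 + 74*o - 120) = (o - 4)*(o + 3)*(o^3 - 4*o^2 - 11*o + 30) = (o - 5)*(o - 4)*(o + 3)*(o^2 + o - 6) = (o - 5)*(o - 4)*(o - 2)*(o + 3)*(o + 3)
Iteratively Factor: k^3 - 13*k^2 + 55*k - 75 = (k - 5)*(k^2 - 8*k + 15) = (k - 5)^2*(k - 3)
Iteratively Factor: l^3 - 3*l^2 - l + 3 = (l - 3)*(l^2 - 1) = (l - 3)*(l - 1)*(l + 1)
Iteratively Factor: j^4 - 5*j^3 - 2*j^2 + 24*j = (j - 4)*(j^3 - j^2 - 6*j) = (j - 4)*(j - 3)*(j^2 + 2*j) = j*(j - 4)*(j - 3)*(j + 2)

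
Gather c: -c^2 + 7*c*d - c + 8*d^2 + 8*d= -c^2 + c*(7*d - 1) + 8*d^2 + 8*d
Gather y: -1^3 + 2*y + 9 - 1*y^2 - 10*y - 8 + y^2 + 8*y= 0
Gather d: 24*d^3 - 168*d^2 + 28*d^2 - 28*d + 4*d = 24*d^3 - 140*d^2 - 24*d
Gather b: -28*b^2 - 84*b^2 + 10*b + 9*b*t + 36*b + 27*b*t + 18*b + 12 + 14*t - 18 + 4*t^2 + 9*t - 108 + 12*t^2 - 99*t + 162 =-112*b^2 + b*(36*t + 64) + 16*t^2 - 76*t + 48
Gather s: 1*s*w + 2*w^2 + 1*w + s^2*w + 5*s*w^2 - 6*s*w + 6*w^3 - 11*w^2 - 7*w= s^2*w + s*(5*w^2 - 5*w) + 6*w^3 - 9*w^2 - 6*w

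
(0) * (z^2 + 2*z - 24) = 0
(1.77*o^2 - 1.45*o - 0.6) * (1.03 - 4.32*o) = -7.6464*o^3 + 8.0871*o^2 + 1.0985*o - 0.618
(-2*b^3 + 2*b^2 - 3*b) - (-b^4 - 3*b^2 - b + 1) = b^4 - 2*b^3 + 5*b^2 - 2*b - 1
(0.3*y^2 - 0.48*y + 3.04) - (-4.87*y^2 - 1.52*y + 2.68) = 5.17*y^2 + 1.04*y + 0.36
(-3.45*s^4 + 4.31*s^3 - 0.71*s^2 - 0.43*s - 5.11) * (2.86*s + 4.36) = -9.867*s^5 - 2.7154*s^4 + 16.761*s^3 - 4.3254*s^2 - 16.4894*s - 22.2796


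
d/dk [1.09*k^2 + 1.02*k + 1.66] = 2.18*k + 1.02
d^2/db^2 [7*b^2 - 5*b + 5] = 14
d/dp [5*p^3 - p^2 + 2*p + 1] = 15*p^2 - 2*p + 2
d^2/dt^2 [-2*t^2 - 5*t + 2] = -4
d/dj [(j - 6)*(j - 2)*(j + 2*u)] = 3*j^2 + 4*j*u - 16*j - 16*u + 12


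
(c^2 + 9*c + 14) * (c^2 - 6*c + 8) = c^4 + 3*c^3 - 32*c^2 - 12*c + 112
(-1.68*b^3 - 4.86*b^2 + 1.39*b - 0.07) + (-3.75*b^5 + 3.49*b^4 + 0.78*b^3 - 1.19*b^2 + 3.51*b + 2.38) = -3.75*b^5 + 3.49*b^4 - 0.9*b^3 - 6.05*b^2 + 4.9*b + 2.31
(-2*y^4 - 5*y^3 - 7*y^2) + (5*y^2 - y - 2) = -2*y^4 - 5*y^3 - 2*y^2 - y - 2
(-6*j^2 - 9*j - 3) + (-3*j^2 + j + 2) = -9*j^2 - 8*j - 1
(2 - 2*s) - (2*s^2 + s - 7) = -2*s^2 - 3*s + 9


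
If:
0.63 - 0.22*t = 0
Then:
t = 2.86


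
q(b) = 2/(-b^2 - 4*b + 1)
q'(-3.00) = -0.25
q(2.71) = -0.12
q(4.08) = -0.06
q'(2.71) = 0.06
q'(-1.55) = 0.08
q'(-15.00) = 0.00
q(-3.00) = 0.50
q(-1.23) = 0.45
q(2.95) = -0.10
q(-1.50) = 0.42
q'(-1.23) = 0.16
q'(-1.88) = 0.02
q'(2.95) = 0.05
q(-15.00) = -0.01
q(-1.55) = 0.42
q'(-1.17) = 0.18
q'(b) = 2*(2*b + 4)/(-b^2 - 4*b + 1)^2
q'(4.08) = 0.02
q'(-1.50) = 0.09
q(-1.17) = 0.46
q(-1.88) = 0.40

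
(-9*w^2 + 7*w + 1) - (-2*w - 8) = -9*w^2 + 9*w + 9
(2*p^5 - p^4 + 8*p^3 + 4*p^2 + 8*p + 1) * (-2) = -4*p^5 + 2*p^4 - 16*p^3 - 8*p^2 - 16*p - 2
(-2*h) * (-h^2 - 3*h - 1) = 2*h^3 + 6*h^2 + 2*h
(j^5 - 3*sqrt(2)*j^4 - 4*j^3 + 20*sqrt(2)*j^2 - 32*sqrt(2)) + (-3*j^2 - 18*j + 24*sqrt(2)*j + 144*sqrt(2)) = j^5 - 3*sqrt(2)*j^4 - 4*j^3 - 3*j^2 + 20*sqrt(2)*j^2 - 18*j + 24*sqrt(2)*j + 112*sqrt(2)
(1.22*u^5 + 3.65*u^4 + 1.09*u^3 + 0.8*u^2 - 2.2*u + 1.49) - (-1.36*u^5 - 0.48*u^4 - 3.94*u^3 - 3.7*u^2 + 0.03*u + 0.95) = 2.58*u^5 + 4.13*u^4 + 5.03*u^3 + 4.5*u^2 - 2.23*u + 0.54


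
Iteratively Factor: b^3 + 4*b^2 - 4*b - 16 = (b + 4)*(b^2 - 4) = (b - 2)*(b + 4)*(b + 2)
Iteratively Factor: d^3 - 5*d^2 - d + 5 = (d - 1)*(d^2 - 4*d - 5) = (d - 5)*(d - 1)*(d + 1)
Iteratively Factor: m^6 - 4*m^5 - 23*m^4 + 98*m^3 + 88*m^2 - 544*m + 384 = (m - 4)*(m^5 - 23*m^3 + 6*m^2 + 112*m - 96) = (m - 4)*(m - 1)*(m^4 + m^3 - 22*m^2 - 16*m + 96) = (m - 4)^2*(m - 1)*(m^3 + 5*m^2 - 2*m - 24) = (m - 4)^2*(m - 1)*(m + 4)*(m^2 + m - 6) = (m - 4)^2*(m - 2)*(m - 1)*(m + 4)*(m + 3)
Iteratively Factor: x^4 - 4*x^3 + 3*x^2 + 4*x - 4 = (x - 2)*(x^3 - 2*x^2 - x + 2) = (x - 2)*(x - 1)*(x^2 - x - 2) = (x - 2)^2*(x - 1)*(x + 1)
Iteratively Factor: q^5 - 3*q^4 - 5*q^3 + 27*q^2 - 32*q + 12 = (q - 2)*(q^4 - q^3 - 7*q^2 + 13*q - 6) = (q - 2)*(q - 1)*(q^3 - 7*q + 6) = (q - 2)*(q - 1)^2*(q^2 + q - 6) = (q - 2)^2*(q - 1)^2*(q + 3)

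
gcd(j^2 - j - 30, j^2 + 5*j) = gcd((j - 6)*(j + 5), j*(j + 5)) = j + 5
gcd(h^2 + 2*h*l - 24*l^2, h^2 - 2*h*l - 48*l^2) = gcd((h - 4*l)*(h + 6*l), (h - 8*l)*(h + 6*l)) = h + 6*l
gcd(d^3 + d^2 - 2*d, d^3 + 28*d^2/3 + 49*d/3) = d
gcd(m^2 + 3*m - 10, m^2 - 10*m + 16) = m - 2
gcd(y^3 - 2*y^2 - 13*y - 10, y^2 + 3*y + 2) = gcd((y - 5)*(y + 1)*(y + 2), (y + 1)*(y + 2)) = y^2 + 3*y + 2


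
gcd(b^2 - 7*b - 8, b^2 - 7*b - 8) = b^2 - 7*b - 8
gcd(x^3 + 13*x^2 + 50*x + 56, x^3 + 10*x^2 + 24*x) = x + 4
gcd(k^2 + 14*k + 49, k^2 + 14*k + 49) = k^2 + 14*k + 49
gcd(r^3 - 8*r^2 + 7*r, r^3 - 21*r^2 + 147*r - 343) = r - 7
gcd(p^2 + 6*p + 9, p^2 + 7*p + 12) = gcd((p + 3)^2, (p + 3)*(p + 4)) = p + 3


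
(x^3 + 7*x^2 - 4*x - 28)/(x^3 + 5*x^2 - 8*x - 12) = (x^2 + 9*x + 14)/(x^2 + 7*x + 6)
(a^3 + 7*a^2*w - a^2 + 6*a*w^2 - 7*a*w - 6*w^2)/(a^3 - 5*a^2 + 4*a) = (a^2 + 7*a*w + 6*w^2)/(a*(a - 4))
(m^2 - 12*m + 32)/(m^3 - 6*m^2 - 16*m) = (m - 4)/(m*(m + 2))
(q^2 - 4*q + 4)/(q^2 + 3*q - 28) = (q^2 - 4*q + 4)/(q^2 + 3*q - 28)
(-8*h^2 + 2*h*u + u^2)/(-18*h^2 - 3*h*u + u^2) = (8*h^2 - 2*h*u - u^2)/(18*h^2 + 3*h*u - u^2)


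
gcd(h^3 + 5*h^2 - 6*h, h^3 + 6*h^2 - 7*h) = h^2 - h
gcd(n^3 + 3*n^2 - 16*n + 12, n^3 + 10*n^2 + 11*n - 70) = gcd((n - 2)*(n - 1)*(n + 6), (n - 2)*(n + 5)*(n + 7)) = n - 2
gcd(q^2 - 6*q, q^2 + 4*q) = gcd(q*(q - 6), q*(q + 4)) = q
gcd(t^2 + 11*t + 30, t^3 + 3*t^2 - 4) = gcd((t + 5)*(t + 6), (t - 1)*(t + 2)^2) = 1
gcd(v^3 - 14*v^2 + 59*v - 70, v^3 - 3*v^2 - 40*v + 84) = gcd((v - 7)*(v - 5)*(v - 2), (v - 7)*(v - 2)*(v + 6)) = v^2 - 9*v + 14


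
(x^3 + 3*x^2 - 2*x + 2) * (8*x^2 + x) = 8*x^5 + 25*x^4 - 13*x^3 + 14*x^2 + 2*x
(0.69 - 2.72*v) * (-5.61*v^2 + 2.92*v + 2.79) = 15.2592*v^3 - 11.8133*v^2 - 5.574*v + 1.9251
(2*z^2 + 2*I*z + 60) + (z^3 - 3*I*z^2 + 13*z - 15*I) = z^3 + 2*z^2 - 3*I*z^2 + 13*z + 2*I*z + 60 - 15*I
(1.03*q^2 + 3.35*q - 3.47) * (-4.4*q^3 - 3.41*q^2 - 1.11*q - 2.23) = -4.532*q^5 - 18.2523*q^4 + 2.7012*q^3 + 5.8173*q^2 - 3.6188*q + 7.7381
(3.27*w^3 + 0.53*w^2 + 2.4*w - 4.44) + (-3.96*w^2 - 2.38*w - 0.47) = 3.27*w^3 - 3.43*w^2 + 0.02*w - 4.91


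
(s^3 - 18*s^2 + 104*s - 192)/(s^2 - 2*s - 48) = (s^2 - 10*s + 24)/(s + 6)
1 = 1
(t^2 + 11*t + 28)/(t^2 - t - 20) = (t + 7)/(t - 5)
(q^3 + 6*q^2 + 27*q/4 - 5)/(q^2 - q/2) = q + 13/2 + 10/q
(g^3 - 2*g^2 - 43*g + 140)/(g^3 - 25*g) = (g^2 + 3*g - 28)/(g*(g + 5))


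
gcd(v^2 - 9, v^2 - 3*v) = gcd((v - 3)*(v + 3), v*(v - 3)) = v - 3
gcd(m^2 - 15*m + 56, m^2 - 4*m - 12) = 1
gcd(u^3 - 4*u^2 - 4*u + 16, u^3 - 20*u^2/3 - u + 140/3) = u - 4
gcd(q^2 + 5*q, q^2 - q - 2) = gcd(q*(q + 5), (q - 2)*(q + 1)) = 1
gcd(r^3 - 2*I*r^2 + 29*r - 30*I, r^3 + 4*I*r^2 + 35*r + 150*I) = r^2 - I*r + 30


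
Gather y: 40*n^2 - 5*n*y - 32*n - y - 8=40*n^2 - 32*n + y*(-5*n - 1) - 8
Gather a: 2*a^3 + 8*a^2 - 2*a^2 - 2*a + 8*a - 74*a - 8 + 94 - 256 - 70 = 2*a^3 + 6*a^2 - 68*a - 240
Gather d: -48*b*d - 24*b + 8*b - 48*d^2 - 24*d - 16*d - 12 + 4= -16*b - 48*d^2 + d*(-48*b - 40) - 8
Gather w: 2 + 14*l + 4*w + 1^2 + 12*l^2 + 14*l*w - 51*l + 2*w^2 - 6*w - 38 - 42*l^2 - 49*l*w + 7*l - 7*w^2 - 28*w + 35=-30*l^2 - 30*l - 5*w^2 + w*(-35*l - 30)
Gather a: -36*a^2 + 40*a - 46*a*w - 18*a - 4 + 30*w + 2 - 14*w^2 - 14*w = -36*a^2 + a*(22 - 46*w) - 14*w^2 + 16*w - 2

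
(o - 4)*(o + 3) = o^2 - o - 12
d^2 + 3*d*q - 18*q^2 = (d - 3*q)*(d + 6*q)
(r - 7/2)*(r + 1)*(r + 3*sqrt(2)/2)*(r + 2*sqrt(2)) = r^4 - 5*r^3/2 + 7*sqrt(2)*r^3/2 - 35*sqrt(2)*r^2/4 + 5*r^2/2 - 49*sqrt(2)*r/4 - 15*r - 21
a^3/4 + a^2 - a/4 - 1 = (a/4 + 1)*(a - 1)*(a + 1)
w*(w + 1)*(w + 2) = w^3 + 3*w^2 + 2*w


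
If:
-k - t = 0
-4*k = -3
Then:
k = 3/4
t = -3/4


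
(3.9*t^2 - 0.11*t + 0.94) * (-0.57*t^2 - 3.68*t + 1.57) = -2.223*t^4 - 14.2893*t^3 + 5.992*t^2 - 3.6319*t + 1.4758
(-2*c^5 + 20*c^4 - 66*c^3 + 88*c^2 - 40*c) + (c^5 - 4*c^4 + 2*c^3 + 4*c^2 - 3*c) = -c^5 + 16*c^4 - 64*c^3 + 92*c^2 - 43*c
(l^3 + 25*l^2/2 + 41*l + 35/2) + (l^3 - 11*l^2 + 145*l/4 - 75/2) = 2*l^3 + 3*l^2/2 + 309*l/4 - 20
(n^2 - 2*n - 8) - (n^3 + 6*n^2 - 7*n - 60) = -n^3 - 5*n^2 + 5*n + 52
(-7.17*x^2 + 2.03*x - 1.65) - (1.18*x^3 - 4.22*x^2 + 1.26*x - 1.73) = -1.18*x^3 - 2.95*x^2 + 0.77*x + 0.0800000000000001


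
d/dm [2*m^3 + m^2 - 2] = 2*m*(3*m + 1)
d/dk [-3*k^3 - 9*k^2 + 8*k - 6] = -9*k^2 - 18*k + 8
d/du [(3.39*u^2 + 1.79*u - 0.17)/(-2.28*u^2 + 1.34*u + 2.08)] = (8.6238*u^2 + 13.3272*u + 3.951)/(5.1984*u^4 - 6.1104*u^3 - 7.6892*u^2 + 5.5744*u + 4.3264)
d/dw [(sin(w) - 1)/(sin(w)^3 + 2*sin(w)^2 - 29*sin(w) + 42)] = (-2*sin(w)^3 + sin(w)^2 + 4*sin(w) + 13)*cos(w)/(sin(w)^3 + 2*sin(w)^2 - 29*sin(w) + 42)^2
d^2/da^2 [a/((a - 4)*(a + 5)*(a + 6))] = 6*(a^5 + 7*a^4 + 21*a^3 + 240*a^2 + 840*a - 560)/(a^9 + 21*a^8 + 105*a^7 - 605*a^6 - 6510*a^5 - 3444*a^4 + 111016*a^3 + 231840*a^2 - 604800*a - 1728000)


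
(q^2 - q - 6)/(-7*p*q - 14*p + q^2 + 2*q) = (3 - q)/(7*p - q)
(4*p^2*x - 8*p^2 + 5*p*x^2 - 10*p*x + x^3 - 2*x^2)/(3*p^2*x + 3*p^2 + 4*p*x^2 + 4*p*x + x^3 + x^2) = (4*p*x - 8*p + x^2 - 2*x)/(3*p*x + 3*p + x^2 + x)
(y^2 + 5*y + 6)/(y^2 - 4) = (y + 3)/(y - 2)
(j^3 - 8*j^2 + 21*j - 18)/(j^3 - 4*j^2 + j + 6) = (j - 3)/(j + 1)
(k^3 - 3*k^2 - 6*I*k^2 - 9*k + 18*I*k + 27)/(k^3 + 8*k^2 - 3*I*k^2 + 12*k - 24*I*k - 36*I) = (k^2 - 3*k*(1 + I) + 9*I)/(k^2 + 8*k + 12)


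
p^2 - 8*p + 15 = (p - 5)*(p - 3)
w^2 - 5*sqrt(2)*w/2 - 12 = (w - 4*sqrt(2))*(w + 3*sqrt(2)/2)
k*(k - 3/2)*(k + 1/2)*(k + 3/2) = k^4 + k^3/2 - 9*k^2/4 - 9*k/8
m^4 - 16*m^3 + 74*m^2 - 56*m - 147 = (m - 7)^2*(m - 3)*(m + 1)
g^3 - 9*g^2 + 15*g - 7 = (g - 7)*(g - 1)^2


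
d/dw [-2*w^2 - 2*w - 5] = -4*w - 2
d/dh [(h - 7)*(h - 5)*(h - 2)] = 3*h^2 - 28*h + 59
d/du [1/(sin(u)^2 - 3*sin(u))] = (3 - 2*sin(u))*cos(u)/((sin(u) - 3)^2*sin(u)^2)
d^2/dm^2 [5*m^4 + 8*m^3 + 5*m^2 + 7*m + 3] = 60*m^2 + 48*m + 10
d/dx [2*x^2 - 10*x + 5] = 4*x - 10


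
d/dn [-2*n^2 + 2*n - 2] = 2 - 4*n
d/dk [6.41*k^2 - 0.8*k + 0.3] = 12.82*k - 0.8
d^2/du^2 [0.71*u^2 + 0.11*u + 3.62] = 1.42000000000000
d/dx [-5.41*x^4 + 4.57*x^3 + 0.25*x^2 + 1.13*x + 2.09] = -21.64*x^3 + 13.71*x^2 + 0.5*x + 1.13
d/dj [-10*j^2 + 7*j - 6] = 7 - 20*j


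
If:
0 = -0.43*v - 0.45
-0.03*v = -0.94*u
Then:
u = -0.03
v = -1.05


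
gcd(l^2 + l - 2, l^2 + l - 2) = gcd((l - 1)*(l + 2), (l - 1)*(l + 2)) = l^2 + l - 2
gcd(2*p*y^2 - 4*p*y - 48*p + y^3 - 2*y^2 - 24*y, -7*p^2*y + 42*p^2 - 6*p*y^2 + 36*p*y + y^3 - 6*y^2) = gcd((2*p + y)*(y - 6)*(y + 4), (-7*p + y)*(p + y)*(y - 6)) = y - 6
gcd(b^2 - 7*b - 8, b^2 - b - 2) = b + 1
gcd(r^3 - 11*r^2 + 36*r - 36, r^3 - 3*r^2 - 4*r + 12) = r^2 - 5*r + 6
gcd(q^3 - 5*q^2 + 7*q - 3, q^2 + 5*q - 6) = q - 1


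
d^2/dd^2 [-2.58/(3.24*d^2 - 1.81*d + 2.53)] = (54.167616*d^2 - 30.260304*d - 2.58*(6.48*d - 1.81)*(12.96*d - 3.62) + 42.297552)/(3.24*d^2 - 1.81*d + 2.53)^3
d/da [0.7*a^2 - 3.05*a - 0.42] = 1.4*a - 3.05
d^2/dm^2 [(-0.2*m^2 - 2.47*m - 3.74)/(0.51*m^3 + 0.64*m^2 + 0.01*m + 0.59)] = (-0.10404*m^6 - 3.854682*m^5 - 16.504416*m^4 - 20.684926*m^3 + 0.0659279999999978*m^2 + 12.204612*m + 2.713606)/(0.132651*m^9 + 0.499392*m^8 + 0.634491*m^7 + 0.742105*m^6 + 1.167897*m^5 + 0.743238*m^4 + 0.55525*m^3 + 0.668529*m^2 + 0.010443*m + 0.205379)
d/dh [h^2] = 2*h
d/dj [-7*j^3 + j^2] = j*(2 - 21*j)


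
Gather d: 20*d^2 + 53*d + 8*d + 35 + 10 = 20*d^2 + 61*d + 45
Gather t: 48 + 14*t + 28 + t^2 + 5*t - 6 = t^2 + 19*t + 70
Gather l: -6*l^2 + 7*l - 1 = -6*l^2 + 7*l - 1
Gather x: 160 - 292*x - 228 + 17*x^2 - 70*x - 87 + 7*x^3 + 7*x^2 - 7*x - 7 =7*x^3 + 24*x^2 - 369*x - 162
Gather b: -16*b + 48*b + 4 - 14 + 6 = 32*b - 4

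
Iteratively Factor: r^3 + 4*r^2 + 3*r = (r)*(r^2 + 4*r + 3) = r*(r + 3)*(r + 1)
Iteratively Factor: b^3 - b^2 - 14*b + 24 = (b + 4)*(b^2 - 5*b + 6) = (b - 3)*(b + 4)*(b - 2)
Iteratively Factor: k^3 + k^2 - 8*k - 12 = (k + 2)*(k^2 - k - 6) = (k - 3)*(k + 2)*(k + 2)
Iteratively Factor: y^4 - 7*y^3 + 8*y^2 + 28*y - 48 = (y + 2)*(y^3 - 9*y^2 + 26*y - 24) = (y - 3)*(y + 2)*(y^2 - 6*y + 8) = (y - 3)*(y - 2)*(y + 2)*(y - 4)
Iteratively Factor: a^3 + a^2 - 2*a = (a - 1)*(a^2 + 2*a) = a*(a - 1)*(a + 2)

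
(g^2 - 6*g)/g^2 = (g - 6)/g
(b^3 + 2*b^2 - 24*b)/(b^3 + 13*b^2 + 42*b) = (b - 4)/(b + 7)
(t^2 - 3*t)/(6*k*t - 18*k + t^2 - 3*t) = t/(6*k + t)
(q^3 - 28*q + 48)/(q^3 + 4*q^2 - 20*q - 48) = (q - 2)/(q + 2)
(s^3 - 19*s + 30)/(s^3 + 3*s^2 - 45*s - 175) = (s^2 - 5*s + 6)/(s^2 - 2*s - 35)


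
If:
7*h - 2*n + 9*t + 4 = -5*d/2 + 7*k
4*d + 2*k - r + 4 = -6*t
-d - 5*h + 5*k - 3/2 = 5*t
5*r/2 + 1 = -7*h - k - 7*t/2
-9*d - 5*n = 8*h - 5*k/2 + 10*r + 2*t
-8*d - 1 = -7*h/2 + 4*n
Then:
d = -38216/134109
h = 7744/134109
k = -32741/268218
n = 66241/178812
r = 10607/134109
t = -56704/134109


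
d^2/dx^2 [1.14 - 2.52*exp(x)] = -2.52*exp(x)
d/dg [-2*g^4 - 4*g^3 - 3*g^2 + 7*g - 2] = -8*g^3 - 12*g^2 - 6*g + 7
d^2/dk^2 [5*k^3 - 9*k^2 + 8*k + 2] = 30*k - 18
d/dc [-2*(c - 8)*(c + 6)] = 4 - 4*c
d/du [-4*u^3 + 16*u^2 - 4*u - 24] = -12*u^2 + 32*u - 4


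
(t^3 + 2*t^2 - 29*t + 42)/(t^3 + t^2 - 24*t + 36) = (t + 7)/(t + 6)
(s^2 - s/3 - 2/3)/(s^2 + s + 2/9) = 3*(s - 1)/(3*s + 1)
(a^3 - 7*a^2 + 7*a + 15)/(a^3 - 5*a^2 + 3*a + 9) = (a - 5)/(a - 3)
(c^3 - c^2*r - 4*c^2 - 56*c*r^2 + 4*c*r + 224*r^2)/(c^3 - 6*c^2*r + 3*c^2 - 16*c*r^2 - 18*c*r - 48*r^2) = (c^2 + 7*c*r - 4*c - 28*r)/(c^2 + 2*c*r + 3*c + 6*r)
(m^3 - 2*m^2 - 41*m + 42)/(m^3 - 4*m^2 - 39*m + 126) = (m - 1)/(m - 3)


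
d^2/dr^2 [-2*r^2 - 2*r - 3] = -4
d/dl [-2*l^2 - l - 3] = -4*l - 1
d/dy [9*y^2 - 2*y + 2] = 18*y - 2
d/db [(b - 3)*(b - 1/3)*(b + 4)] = 3*b^2 + 4*b/3 - 37/3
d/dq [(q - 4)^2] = 2*q - 8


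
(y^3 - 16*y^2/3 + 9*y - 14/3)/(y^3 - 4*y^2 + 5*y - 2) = (y - 7/3)/(y - 1)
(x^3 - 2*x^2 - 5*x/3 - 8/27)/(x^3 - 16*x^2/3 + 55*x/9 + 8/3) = (x + 1/3)/(x - 3)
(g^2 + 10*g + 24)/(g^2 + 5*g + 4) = (g + 6)/(g + 1)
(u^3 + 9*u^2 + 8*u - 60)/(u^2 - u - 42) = (u^2 + 3*u - 10)/(u - 7)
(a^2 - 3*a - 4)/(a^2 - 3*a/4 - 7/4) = 4*(a - 4)/(4*a - 7)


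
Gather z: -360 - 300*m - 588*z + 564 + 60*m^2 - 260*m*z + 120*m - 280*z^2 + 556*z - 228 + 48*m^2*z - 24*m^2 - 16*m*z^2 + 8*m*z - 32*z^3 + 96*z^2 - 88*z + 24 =36*m^2 - 180*m - 32*z^3 + z^2*(-16*m - 184) + z*(48*m^2 - 252*m - 120)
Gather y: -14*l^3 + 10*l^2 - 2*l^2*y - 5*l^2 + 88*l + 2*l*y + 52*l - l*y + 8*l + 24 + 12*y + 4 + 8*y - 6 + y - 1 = -14*l^3 + 5*l^2 + 148*l + y*(-2*l^2 + l + 21) + 21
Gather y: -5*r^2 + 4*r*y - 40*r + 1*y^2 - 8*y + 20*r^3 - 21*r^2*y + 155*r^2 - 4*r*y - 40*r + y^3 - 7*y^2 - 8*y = 20*r^3 + 150*r^2 - 80*r + y^3 - 6*y^2 + y*(-21*r^2 - 16)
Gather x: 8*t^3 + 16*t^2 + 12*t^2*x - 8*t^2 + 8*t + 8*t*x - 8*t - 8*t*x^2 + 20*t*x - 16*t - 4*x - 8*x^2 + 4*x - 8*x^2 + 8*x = 8*t^3 + 8*t^2 - 16*t + x^2*(-8*t - 16) + x*(12*t^2 + 28*t + 8)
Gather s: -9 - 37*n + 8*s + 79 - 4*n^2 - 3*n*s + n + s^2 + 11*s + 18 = -4*n^2 - 36*n + s^2 + s*(19 - 3*n) + 88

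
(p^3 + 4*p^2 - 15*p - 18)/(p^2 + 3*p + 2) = (p^2 + 3*p - 18)/(p + 2)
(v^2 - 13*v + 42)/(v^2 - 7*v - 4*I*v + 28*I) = (v - 6)/(v - 4*I)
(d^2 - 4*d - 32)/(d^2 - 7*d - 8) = (d + 4)/(d + 1)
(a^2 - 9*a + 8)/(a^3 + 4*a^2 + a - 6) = (a - 8)/(a^2 + 5*a + 6)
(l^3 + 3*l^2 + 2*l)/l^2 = l + 3 + 2/l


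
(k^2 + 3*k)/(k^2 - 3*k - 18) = k/(k - 6)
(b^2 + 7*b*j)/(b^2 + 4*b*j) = (b + 7*j)/(b + 4*j)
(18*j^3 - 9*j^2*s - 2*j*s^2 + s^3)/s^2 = 18*j^3/s^2 - 9*j^2/s - 2*j + s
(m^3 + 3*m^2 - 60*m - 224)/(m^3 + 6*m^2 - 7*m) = (m^2 - 4*m - 32)/(m*(m - 1))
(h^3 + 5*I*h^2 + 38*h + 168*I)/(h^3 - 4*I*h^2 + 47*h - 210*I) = (h + 4*I)/(h - 5*I)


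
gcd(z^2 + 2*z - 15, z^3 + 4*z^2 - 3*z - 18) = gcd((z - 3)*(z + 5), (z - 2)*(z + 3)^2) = 1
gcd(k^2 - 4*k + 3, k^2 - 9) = k - 3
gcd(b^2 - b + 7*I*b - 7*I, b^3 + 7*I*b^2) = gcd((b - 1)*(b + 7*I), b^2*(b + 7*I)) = b + 7*I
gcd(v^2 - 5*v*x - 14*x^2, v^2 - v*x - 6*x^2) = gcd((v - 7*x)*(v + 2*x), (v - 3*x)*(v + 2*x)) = v + 2*x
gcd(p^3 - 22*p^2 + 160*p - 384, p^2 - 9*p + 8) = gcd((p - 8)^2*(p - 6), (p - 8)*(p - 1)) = p - 8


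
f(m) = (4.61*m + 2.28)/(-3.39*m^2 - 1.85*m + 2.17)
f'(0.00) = 3.02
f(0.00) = 1.05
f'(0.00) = 3.02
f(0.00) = 1.05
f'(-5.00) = 0.06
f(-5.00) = 0.28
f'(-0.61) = 2.56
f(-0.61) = -0.26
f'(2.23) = 0.36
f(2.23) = -0.67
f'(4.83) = 0.06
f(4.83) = -0.29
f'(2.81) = 0.20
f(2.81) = -0.51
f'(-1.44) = 5.06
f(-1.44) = 1.99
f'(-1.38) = 7.54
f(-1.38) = 2.36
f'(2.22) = 0.36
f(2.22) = -0.67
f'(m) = (4.61*m + 2.28)*(6.78*m + 1.85)/(-3.39*m^2 - 1.85*m + 2.17)^2 + 4.61/(-3.39*m^2 - 1.85*m + 2.17)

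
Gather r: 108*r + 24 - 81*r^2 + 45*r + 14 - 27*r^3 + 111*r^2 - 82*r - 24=-27*r^3 + 30*r^2 + 71*r + 14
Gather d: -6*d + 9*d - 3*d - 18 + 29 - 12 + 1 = 0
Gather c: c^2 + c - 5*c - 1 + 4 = c^2 - 4*c + 3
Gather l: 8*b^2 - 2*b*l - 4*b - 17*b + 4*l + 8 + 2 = 8*b^2 - 21*b + l*(4 - 2*b) + 10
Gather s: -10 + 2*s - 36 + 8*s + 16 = 10*s - 30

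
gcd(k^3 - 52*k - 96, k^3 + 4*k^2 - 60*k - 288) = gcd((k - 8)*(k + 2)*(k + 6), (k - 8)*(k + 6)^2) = k^2 - 2*k - 48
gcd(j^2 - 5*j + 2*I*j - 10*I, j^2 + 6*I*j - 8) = j + 2*I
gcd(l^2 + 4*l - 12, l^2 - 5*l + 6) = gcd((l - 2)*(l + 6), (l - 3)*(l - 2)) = l - 2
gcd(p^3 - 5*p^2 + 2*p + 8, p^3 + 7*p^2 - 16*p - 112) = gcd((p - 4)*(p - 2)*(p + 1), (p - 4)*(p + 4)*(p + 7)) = p - 4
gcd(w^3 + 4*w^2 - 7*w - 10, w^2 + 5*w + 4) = w + 1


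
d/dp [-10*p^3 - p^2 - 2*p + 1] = -30*p^2 - 2*p - 2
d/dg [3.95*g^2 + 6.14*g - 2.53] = 7.9*g + 6.14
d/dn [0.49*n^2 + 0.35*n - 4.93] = 0.98*n + 0.35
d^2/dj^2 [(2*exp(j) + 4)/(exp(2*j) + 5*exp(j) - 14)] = 2*(exp(4*j) + 3*exp(3*j) + 114*exp(2*j) + 232*exp(j) + 336)*exp(j)/(exp(6*j) + 15*exp(5*j) + 33*exp(4*j) - 295*exp(3*j) - 462*exp(2*j) + 2940*exp(j) - 2744)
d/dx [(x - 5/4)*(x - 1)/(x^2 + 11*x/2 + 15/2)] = (31*x^2 + 50*x - 95)/(4*x^4 + 44*x^3 + 181*x^2 + 330*x + 225)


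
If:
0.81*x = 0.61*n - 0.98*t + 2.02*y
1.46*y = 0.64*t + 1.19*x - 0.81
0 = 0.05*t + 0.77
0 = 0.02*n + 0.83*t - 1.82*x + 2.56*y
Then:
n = -181.13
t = -15.40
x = 131.70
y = 100.03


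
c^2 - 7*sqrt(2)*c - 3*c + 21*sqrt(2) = (c - 3)*(c - 7*sqrt(2))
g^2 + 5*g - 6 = (g - 1)*(g + 6)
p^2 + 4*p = p*(p + 4)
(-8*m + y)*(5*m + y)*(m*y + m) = -40*m^3*y - 40*m^3 - 3*m^2*y^2 - 3*m^2*y + m*y^3 + m*y^2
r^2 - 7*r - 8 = (r - 8)*(r + 1)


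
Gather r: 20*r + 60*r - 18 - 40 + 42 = 80*r - 16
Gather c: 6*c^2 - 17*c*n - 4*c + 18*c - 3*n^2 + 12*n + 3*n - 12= 6*c^2 + c*(14 - 17*n) - 3*n^2 + 15*n - 12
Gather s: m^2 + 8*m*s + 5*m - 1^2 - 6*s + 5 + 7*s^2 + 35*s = m^2 + 5*m + 7*s^2 + s*(8*m + 29) + 4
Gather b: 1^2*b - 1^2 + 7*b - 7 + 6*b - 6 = 14*b - 14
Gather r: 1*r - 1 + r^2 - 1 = r^2 + r - 2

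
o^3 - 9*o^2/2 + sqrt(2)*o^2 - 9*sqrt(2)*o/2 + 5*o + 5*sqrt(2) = (o - 5/2)*(o - 2)*(o + sqrt(2))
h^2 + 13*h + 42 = (h + 6)*(h + 7)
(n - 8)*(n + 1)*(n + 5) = n^3 - 2*n^2 - 43*n - 40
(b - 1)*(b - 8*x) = b^2 - 8*b*x - b + 8*x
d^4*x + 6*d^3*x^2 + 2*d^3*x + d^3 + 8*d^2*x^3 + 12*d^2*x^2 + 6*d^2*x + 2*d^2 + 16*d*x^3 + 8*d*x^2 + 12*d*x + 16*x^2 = (d + 2)*(d + 2*x)*(d + 4*x)*(d*x + 1)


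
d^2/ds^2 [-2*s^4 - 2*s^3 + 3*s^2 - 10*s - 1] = -24*s^2 - 12*s + 6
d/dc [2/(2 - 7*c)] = 14/(7*c - 2)^2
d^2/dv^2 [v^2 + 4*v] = 2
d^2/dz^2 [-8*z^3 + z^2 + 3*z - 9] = 2 - 48*z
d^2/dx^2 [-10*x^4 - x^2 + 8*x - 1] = -120*x^2 - 2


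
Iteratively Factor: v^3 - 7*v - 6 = (v + 1)*(v^2 - v - 6) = (v - 3)*(v + 1)*(v + 2)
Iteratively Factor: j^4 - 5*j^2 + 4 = (j - 1)*(j^3 + j^2 - 4*j - 4) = (j - 1)*(j + 2)*(j^2 - j - 2) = (j - 1)*(j + 1)*(j + 2)*(j - 2)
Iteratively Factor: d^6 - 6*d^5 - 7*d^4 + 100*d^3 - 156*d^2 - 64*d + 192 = (d + 4)*(d^5 - 10*d^4 + 33*d^3 - 32*d^2 - 28*d + 48) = (d - 2)*(d + 4)*(d^4 - 8*d^3 + 17*d^2 + 2*d - 24) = (d - 4)*(d - 2)*(d + 4)*(d^3 - 4*d^2 + d + 6) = (d - 4)*(d - 2)*(d + 1)*(d + 4)*(d^2 - 5*d + 6) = (d - 4)*(d - 3)*(d - 2)*(d + 1)*(d + 4)*(d - 2)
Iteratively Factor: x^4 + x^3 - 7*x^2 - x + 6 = (x + 3)*(x^3 - 2*x^2 - x + 2) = (x - 1)*(x + 3)*(x^2 - x - 2) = (x - 1)*(x + 1)*(x + 3)*(x - 2)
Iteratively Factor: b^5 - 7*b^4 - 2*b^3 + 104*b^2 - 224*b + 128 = (b - 4)*(b^4 - 3*b^3 - 14*b^2 + 48*b - 32) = (b - 4)*(b - 2)*(b^3 - b^2 - 16*b + 16) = (b - 4)*(b - 2)*(b + 4)*(b^2 - 5*b + 4) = (b - 4)*(b - 2)*(b - 1)*(b + 4)*(b - 4)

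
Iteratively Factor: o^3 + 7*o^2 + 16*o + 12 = (o + 2)*(o^2 + 5*o + 6) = (o + 2)^2*(o + 3)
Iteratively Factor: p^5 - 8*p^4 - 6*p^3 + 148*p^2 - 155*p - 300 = (p + 1)*(p^4 - 9*p^3 + 3*p^2 + 145*p - 300) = (p - 5)*(p + 1)*(p^3 - 4*p^2 - 17*p + 60) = (p - 5)^2*(p + 1)*(p^2 + p - 12) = (p - 5)^2*(p + 1)*(p + 4)*(p - 3)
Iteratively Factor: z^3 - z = (z - 1)*(z^2 + z) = (z - 1)*(z + 1)*(z)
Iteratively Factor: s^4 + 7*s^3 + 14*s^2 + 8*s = (s + 2)*(s^3 + 5*s^2 + 4*s) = (s + 2)*(s + 4)*(s^2 + s) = (s + 1)*(s + 2)*(s + 4)*(s)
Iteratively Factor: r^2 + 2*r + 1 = (r + 1)*(r + 1)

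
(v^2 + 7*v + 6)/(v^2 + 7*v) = (v^2 + 7*v + 6)/(v*(v + 7))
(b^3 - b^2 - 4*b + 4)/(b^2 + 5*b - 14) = (b^2 + b - 2)/(b + 7)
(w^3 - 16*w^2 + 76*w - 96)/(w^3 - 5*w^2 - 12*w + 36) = (w - 8)/(w + 3)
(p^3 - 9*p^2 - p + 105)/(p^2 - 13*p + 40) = (p^2 - 4*p - 21)/(p - 8)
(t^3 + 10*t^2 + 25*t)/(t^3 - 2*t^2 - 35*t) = (t + 5)/(t - 7)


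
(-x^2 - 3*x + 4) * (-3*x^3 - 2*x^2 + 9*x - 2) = 3*x^5 + 11*x^4 - 15*x^3 - 33*x^2 + 42*x - 8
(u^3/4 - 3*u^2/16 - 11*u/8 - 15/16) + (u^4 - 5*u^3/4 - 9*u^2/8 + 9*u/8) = u^4 - u^3 - 21*u^2/16 - u/4 - 15/16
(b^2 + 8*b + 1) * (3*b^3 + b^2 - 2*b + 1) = 3*b^5 + 25*b^4 + 9*b^3 - 14*b^2 + 6*b + 1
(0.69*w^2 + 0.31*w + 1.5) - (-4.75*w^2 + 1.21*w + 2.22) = 5.44*w^2 - 0.9*w - 0.72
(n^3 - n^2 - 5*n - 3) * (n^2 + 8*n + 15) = n^5 + 7*n^4 + 2*n^3 - 58*n^2 - 99*n - 45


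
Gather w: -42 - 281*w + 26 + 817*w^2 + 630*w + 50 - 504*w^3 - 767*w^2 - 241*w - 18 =-504*w^3 + 50*w^2 + 108*w + 16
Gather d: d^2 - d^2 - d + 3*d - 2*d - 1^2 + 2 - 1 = 0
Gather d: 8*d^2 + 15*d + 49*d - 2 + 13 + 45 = 8*d^2 + 64*d + 56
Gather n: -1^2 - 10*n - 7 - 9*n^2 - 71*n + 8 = -9*n^2 - 81*n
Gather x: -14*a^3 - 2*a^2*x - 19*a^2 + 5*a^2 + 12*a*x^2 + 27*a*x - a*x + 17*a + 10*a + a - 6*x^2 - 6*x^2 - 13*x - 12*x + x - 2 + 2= -14*a^3 - 14*a^2 + 28*a + x^2*(12*a - 12) + x*(-2*a^2 + 26*a - 24)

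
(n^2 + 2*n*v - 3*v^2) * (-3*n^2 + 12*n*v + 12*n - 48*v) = -3*n^4 + 6*n^3*v + 12*n^3 + 33*n^2*v^2 - 24*n^2*v - 36*n*v^3 - 132*n*v^2 + 144*v^3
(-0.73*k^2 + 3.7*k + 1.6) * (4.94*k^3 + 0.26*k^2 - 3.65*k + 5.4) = -3.6062*k^5 + 18.0882*k^4 + 11.5305*k^3 - 17.031*k^2 + 14.14*k + 8.64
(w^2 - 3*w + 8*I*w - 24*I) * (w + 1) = w^3 - 2*w^2 + 8*I*w^2 - 3*w - 16*I*w - 24*I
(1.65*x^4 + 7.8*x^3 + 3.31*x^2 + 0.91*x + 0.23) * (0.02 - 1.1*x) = -1.815*x^5 - 8.547*x^4 - 3.485*x^3 - 0.9348*x^2 - 0.2348*x + 0.0046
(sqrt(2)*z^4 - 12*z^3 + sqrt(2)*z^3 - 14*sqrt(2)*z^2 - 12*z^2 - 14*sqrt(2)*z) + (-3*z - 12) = sqrt(2)*z^4 - 12*z^3 + sqrt(2)*z^3 - 14*sqrt(2)*z^2 - 12*z^2 - 14*sqrt(2)*z - 3*z - 12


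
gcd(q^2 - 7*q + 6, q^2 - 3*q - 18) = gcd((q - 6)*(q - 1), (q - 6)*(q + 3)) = q - 6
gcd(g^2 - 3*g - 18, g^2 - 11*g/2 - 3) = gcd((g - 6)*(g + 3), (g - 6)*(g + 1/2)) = g - 6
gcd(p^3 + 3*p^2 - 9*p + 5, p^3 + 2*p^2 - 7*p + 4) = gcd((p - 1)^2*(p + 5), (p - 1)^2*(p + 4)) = p^2 - 2*p + 1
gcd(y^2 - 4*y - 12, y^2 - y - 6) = y + 2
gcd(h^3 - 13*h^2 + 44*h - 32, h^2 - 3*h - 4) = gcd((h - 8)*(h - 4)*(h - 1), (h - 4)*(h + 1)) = h - 4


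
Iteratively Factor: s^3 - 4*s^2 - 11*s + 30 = (s - 5)*(s^2 + s - 6) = (s - 5)*(s + 3)*(s - 2)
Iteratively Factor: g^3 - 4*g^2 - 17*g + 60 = (g - 3)*(g^2 - g - 20) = (g - 5)*(g - 3)*(g + 4)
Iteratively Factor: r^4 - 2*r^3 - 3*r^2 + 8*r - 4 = (r - 1)*(r^3 - r^2 - 4*r + 4) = (r - 1)^2*(r^2 - 4) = (r - 2)*(r - 1)^2*(r + 2)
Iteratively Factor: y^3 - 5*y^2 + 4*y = (y - 4)*(y^2 - y) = (y - 4)*(y - 1)*(y)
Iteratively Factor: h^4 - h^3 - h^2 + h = (h + 1)*(h^3 - 2*h^2 + h) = (h - 1)*(h + 1)*(h^2 - h) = h*(h - 1)*(h + 1)*(h - 1)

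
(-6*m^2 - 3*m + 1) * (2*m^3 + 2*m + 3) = -12*m^5 - 6*m^4 - 10*m^3 - 24*m^2 - 7*m + 3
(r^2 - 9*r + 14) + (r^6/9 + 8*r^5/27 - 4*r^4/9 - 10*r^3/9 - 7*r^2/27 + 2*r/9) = r^6/9 + 8*r^5/27 - 4*r^4/9 - 10*r^3/9 + 20*r^2/27 - 79*r/9 + 14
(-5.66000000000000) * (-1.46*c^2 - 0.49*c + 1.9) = 8.2636*c^2 + 2.7734*c - 10.754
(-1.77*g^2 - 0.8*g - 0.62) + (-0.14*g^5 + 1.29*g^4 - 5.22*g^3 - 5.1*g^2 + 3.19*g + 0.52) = -0.14*g^5 + 1.29*g^4 - 5.22*g^3 - 6.87*g^2 + 2.39*g - 0.1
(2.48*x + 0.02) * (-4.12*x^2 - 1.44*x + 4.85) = -10.2176*x^3 - 3.6536*x^2 + 11.9992*x + 0.097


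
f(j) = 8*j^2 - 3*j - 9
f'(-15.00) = -243.00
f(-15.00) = 1836.00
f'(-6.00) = -99.00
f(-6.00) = 297.00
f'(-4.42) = -73.72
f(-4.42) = 160.55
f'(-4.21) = -70.36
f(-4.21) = 145.42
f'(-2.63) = -45.08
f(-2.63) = 54.23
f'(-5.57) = -92.12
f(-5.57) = 255.91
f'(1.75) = 25.00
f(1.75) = 10.25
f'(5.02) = 77.32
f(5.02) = 177.54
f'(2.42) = 35.72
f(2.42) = 30.59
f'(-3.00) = -51.00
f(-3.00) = 72.00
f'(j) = 16*j - 3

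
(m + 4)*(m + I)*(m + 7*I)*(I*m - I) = I*m^4 - 8*m^3 + 3*I*m^3 - 24*m^2 - 11*I*m^2 + 32*m - 21*I*m + 28*I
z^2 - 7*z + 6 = (z - 6)*(z - 1)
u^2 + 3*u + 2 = (u + 1)*(u + 2)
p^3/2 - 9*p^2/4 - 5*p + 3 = (p/2 + 1)*(p - 6)*(p - 1/2)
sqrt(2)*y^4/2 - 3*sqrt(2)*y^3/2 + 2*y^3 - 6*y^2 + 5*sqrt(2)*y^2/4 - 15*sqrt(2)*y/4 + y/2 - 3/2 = (y - 3)*(y + sqrt(2)/2)*(y + sqrt(2))*(sqrt(2)*y/2 + 1/2)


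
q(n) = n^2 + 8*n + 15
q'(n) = 2*n + 8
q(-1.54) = 5.05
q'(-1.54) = 4.92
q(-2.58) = 1.02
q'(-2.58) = 2.84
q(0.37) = 18.10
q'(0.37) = 8.74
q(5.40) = 87.36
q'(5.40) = 18.80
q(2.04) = 35.48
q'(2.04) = 12.08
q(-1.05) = 7.70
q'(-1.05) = 5.90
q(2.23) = 37.81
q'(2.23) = 12.46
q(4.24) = 66.90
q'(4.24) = 16.48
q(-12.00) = 63.00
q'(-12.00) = -16.00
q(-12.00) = 63.00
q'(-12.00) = -16.00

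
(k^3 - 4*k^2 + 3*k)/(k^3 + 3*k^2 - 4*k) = (k - 3)/(k + 4)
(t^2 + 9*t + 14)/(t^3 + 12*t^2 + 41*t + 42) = 1/(t + 3)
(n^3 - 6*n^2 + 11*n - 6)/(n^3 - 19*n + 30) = (n - 1)/(n + 5)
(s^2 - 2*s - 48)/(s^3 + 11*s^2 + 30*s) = (s - 8)/(s*(s + 5))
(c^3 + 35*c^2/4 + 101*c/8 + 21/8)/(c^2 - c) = (8*c^3 + 70*c^2 + 101*c + 21)/(8*c*(c - 1))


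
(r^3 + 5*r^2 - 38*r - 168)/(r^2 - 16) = (r^2 + r - 42)/(r - 4)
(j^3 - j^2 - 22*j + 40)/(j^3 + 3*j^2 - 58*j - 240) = (j^2 - 6*j + 8)/(j^2 - 2*j - 48)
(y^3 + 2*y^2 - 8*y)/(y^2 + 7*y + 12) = y*(y - 2)/(y + 3)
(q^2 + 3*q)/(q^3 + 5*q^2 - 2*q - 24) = q/(q^2 + 2*q - 8)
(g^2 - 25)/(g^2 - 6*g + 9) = (g^2 - 25)/(g^2 - 6*g + 9)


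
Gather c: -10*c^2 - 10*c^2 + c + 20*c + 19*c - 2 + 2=-20*c^2 + 40*c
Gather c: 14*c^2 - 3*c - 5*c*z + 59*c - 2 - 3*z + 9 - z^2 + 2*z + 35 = 14*c^2 + c*(56 - 5*z) - z^2 - z + 42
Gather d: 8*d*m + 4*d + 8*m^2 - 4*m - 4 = d*(8*m + 4) + 8*m^2 - 4*m - 4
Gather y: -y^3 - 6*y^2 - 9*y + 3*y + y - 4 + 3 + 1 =-y^3 - 6*y^2 - 5*y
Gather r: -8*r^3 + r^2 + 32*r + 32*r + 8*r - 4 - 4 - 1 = -8*r^3 + r^2 + 72*r - 9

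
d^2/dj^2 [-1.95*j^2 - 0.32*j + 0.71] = -3.90000000000000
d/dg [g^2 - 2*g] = 2*g - 2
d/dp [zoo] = 0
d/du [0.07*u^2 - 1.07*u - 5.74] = 0.14*u - 1.07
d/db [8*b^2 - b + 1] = 16*b - 1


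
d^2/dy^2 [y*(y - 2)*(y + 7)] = 6*y + 10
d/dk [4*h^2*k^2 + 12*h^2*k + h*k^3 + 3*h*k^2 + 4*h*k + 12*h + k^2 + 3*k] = 8*h^2*k + 12*h^2 + 3*h*k^2 + 6*h*k + 4*h + 2*k + 3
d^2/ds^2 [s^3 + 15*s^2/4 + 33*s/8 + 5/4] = 6*s + 15/2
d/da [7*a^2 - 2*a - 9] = 14*a - 2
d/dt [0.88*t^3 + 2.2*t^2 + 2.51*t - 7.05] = 2.64*t^2 + 4.4*t + 2.51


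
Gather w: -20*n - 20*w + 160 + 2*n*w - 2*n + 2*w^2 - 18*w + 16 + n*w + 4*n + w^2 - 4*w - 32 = -18*n + 3*w^2 + w*(3*n - 42) + 144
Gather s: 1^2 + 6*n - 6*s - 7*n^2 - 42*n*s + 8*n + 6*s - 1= -7*n^2 - 42*n*s + 14*n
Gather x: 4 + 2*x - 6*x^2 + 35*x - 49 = -6*x^2 + 37*x - 45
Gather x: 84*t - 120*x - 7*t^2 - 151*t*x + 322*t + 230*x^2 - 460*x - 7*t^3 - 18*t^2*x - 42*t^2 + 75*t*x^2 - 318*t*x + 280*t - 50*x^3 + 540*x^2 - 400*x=-7*t^3 - 49*t^2 + 686*t - 50*x^3 + x^2*(75*t + 770) + x*(-18*t^2 - 469*t - 980)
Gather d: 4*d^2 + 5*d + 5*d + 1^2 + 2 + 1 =4*d^2 + 10*d + 4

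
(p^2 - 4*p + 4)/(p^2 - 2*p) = (p - 2)/p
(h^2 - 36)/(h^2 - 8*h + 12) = (h + 6)/(h - 2)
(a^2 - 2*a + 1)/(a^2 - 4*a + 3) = (a - 1)/(a - 3)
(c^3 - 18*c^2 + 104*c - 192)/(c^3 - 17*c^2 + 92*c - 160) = (c - 6)/(c - 5)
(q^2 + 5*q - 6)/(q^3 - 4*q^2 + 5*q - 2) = (q + 6)/(q^2 - 3*q + 2)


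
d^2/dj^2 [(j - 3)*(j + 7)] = 2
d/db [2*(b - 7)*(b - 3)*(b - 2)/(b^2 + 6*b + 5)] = 2*(b^4 + 12*b^3 - 98*b^2 - 36*b + 457)/(b^4 + 12*b^3 + 46*b^2 + 60*b + 25)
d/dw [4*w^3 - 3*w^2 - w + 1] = 12*w^2 - 6*w - 1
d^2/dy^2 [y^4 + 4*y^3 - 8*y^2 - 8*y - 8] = 12*y^2 + 24*y - 16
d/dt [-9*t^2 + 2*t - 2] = 2 - 18*t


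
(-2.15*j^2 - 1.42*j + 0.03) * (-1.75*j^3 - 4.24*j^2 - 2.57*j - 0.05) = 3.7625*j^5 + 11.601*j^4 + 11.4938*j^3 + 3.6297*j^2 - 0.00609999999999999*j - 0.0015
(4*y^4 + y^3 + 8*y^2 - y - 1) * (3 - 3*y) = -12*y^5 + 9*y^4 - 21*y^3 + 27*y^2 - 3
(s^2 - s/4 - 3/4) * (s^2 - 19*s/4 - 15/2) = s^4 - 5*s^3 - 113*s^2/16 + 87*s/16 + 45/8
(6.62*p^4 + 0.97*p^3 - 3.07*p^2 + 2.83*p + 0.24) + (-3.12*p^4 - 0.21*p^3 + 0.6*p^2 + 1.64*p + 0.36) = 3.5*p^4 + 0.76*p^3 - 2.47*p^2 + 4.47*p + 0.6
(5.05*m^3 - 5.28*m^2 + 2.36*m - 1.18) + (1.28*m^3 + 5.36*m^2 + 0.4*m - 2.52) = 6.33*m^3 + 0.0800000000000001*m^2 + 2.76*m - 3.7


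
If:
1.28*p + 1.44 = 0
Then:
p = -1.12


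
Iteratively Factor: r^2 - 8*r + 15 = (r - 5)*(r - 3)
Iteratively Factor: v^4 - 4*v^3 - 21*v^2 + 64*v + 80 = (v - 4)*(v^3 - 21*v - 20) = (v - 4)*(v + 4)*(v^2 - 4*v - 5) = (v - 5)*(v - 4)*(v + 4)*(v + 1)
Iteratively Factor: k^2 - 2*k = (k)*(k - 2)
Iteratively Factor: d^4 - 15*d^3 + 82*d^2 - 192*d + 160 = (d - 4)*(d^3 - 11*d^2 + 38*d - 40) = (d - 5)*(d - 4)*(d^2 - 6*d + 8) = (d - 5)*(d - 4)*(d - 2)*(d - 4)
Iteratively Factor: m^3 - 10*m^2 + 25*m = (m - 5)*(m^2 - 5*m) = (m - 5)^2*(m)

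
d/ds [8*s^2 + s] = 16*s + 1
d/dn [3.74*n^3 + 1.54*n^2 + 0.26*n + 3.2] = 11.22*n^2 + 3.08*n + 0.26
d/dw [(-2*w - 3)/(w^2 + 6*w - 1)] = 2*(w^2 + 3*w + 10)/(w^4 + 12*w^3 + 34*w^2 - 12*w + 1)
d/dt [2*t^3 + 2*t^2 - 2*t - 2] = 6*t^2 + 4*t - 2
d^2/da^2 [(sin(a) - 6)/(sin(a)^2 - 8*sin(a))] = (-9*sin(a)^2 + 16*sin(a) + 348/sin(a) + 373/(2*sin(a)^2) + 33*sin(3*a)/sin(a)^3 + sin(5*a)/(2*sin(a)^3) - 768/sin(a)^3)/(sin(a) - 8)^3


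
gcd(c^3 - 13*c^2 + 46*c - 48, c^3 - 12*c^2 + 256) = c - 8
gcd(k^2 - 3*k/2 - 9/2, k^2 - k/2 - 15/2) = k - 3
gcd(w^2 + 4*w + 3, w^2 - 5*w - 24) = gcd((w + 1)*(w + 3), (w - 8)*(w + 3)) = w + 3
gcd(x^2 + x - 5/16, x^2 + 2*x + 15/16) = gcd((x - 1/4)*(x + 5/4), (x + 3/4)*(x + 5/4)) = x + 5/4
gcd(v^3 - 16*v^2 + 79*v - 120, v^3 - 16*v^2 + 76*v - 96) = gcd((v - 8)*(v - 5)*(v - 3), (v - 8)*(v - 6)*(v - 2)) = v - 8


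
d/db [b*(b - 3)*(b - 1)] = 3*b^2 - 8*b + 3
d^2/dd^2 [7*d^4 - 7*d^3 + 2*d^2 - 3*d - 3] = 84*d^2 - 42*d + 4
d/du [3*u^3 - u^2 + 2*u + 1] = 9*u^2 - 2*u + 2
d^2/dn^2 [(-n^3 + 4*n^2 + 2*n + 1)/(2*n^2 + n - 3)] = 2*(-7*n^3 + 93*n^2 + 15*n + 49)/(8*n^6 + 12*n^5 - 30*n^4 - 35*n^3 + 45*n^2 + 27*n - 27)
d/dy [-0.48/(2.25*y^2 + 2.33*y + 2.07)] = (2.16*y + 1.1184)/(2.25*y^2 + 2.33*y + 2.07)^2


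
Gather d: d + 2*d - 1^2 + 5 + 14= 3*d + 18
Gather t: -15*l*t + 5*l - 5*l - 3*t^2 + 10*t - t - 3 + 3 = -3*t^2 + t*(9 - 15*l)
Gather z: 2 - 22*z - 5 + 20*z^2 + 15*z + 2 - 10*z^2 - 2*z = 10*z^2 - 9*z - 1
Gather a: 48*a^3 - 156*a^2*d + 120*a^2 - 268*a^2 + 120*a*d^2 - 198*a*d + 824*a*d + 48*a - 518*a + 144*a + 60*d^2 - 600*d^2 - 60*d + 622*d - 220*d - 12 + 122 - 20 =48*a^3 + a^2*(-156*d - 148) + a*(120*d^2 + 626*d - 326) - 540*d^2 + 342*d + 90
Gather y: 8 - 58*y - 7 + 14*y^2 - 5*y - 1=14*y^2 - 63*y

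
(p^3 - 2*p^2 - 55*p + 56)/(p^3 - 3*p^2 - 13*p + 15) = (p^2 - p - 56)/(p^2 - 2*p - 15)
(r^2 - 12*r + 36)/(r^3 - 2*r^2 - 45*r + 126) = (r - 6)/(r^2 + 4*r - 21)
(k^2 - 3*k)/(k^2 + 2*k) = (k - 3)/(k + 2)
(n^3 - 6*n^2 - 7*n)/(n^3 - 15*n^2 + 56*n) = (n + 1)/(n - 8)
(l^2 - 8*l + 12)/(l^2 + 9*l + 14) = (l^2 - 8*l + 12)/(l^2 + 9*l + 14)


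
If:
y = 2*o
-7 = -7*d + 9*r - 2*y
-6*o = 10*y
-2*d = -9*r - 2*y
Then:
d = 7/5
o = 0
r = 14/45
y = 0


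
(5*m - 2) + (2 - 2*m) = 3*m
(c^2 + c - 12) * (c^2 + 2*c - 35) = c^4 + 3*c^3 - 45*c^2 - 59*c + 420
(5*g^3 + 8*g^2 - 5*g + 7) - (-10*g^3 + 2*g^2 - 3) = 15*g^3 + 6*g^2 - 5*g + 10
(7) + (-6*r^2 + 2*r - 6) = -6*r^2 + 2*r + 1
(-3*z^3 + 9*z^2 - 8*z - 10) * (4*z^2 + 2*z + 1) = -12*z^5 + 30*z^4 - 17*z^3 - 47*z^2 - 28*z - 10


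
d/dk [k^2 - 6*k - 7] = 2*k - 6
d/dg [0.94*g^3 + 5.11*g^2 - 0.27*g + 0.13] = 2.82*g^2 + 10.22*g - 0.27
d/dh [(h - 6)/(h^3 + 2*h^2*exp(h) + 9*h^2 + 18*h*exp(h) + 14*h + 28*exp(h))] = (h^3 + 2*h^2*exp(h) + 9*h^2 + 18*h*exp(h) + 14*h - (h - 6)*(2*h^2*exp(h) + 3*h^2 + 22*h*exp(h) + 18*h + 46*exp(h) + 14) + 28*exp(h))/(h^3 + 2*h^2*exp(h) + 9*h^2 + 18*h*exp(h) + 14*h + 28*exp(h))^2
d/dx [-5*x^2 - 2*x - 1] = -10*x - 2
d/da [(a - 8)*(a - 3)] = 2*a - 11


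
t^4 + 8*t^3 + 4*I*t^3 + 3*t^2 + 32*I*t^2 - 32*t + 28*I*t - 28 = (t + 1)*(t + 7)*(t + 2*I)^2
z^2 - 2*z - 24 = (z - 6)*(z + 4)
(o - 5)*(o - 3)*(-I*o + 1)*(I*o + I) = o^4 - 7*o^3 + I*o^3 + 7*o^2 - 7*I*o^2 + 15*o + 7*I*o + 15*I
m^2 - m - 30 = (m - 6)*(m + 5)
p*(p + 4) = p^2 + 4*p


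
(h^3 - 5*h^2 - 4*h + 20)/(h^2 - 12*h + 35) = (h^2 - 4)/(h - 7)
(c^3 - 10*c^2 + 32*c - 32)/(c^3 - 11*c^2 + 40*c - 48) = (c - 2)/(c - 3)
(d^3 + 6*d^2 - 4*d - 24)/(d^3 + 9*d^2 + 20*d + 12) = (d - 2)/(d + 1)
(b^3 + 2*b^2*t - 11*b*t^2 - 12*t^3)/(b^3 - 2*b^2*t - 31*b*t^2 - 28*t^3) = (-b + 3*t)/(-b + 7*t)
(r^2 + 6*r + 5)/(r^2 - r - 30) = (r + 1)/(r - 6)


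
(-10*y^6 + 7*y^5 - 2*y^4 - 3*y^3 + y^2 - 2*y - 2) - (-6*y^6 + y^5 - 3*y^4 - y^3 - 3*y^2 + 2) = -4*y^6 + 6*y^5 + y^4 - 2*y^3 + 4*y^2 - 2*y - 4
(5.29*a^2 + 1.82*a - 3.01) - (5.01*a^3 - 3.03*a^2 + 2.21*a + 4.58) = -5.01*a^3 + 8.32*a^2 - 0.39*a - 7.59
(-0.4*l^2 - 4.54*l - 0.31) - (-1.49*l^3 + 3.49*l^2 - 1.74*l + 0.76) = 1.49*l^3 - 3.89*l^2 - 2.8*l - 1.07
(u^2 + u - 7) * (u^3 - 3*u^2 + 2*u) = u^5 - 2*u^4 - 8*u^3 + 23*u^2 - 14*u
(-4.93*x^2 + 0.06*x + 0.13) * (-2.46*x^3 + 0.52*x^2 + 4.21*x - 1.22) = 12.1278*x^5 - 2.7112*x^4 - 21.0439*x^3 + 6.3348*x^2 + 0.4741*x - 0.1586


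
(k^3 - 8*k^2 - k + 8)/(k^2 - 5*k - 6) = (k^2 - 9*k + 8)/(k - 6)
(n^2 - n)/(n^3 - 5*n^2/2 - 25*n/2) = 2*(1 - n)/(-2*n^2 + 5*n + 25)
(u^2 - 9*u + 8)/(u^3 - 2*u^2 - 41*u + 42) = (u - 8)/(u^2 - u - 42)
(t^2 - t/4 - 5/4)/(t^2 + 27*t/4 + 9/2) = (4*t^2 - t - 5)/(4*t^2 + 27*t + 18)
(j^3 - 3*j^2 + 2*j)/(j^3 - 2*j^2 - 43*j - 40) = j*(-j^2 + 3*j - 2)/(-j^3 + 2*j^2 + 43*j + 40)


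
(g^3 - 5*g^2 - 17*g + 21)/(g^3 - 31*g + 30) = (g^2 - 4*g - 21)/(g^2 + g - 30)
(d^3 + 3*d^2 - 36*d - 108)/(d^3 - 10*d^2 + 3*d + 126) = (d + 6)/(d - 7)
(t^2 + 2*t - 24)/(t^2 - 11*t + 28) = (t + 6)/(t - 7)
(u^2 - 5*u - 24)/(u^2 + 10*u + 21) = (u - 8)/(u + 7)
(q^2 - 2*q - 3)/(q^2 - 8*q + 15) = (q + 1)/(q - 5)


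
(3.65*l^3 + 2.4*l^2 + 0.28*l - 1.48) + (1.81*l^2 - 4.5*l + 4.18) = 3.65*l^3 + 4.21*l^2 - 4.22*l + 2.7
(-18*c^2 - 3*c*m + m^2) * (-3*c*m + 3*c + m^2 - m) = 54*c^3*m - 54*c^3 - 9*c^2*m^2 + 9*c^2*m - 6*c*m^3 + 6*c*m^2 + m^4 - m^3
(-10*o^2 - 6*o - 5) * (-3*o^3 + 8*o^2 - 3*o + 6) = 30*o^5 - 62*o^4 - 3*o^3 - 82*o^2 - 21*o - 30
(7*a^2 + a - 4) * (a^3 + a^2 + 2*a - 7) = 7*a^5 + 8*a^4 + 11*a^3 - 51*a^2 - 15*a + 28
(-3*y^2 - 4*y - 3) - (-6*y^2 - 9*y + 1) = 3*y^2 + 5*y - 4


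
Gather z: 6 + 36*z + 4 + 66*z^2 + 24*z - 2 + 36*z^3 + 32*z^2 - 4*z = 36*z^3 + 98*z^2 + 56*z + 8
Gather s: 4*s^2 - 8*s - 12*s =4*s^2 - 20*s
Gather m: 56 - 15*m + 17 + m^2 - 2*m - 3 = m^2 - 17*m + 70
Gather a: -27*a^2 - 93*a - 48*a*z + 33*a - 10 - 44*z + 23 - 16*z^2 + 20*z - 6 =-27*a^2 + a*(-48*z - 60) - 16*z^2 - 24*z + 7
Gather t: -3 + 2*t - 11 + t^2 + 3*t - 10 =t^2 + 5*t - 24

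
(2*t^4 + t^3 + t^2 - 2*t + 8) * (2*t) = 4*t^5 + 2*t^4 + 2*t^3 - 4*t^2 + 16*t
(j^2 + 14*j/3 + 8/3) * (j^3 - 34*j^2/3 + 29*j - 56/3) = j^5 - 20*j^4/3 - 191*j^3/9 + 778*j^2/9 - 88*j/9 - 448/9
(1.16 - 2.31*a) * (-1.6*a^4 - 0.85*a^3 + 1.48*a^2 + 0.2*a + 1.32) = 3.696*a^5 + 0.1075*a^4 - 4.4048*a^3 + 1.2548*a^2 - 2.8172*a + 1.5312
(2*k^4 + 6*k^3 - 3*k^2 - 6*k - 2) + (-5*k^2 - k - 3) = 2*k^4 + 6*k^3 - 8*k^2 - 7*k - 5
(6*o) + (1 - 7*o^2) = -7*o^2 + 6*o + 1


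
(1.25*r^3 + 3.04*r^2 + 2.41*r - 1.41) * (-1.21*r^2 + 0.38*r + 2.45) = -1.5125*r^5 - 3.2034*r^4 + 1.3016*r^3 + 10.0699*r^2 + 5.3687*r - 3.4545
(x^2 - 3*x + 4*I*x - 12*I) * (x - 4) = x^3 - 7*x^2 + 4*I*x^2 + 12*x - 28*I*x + 48*I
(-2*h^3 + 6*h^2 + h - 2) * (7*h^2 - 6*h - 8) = -14*h^5 + 54*h^4 - 13*h^3 - 68*h^2 + 4*h + 16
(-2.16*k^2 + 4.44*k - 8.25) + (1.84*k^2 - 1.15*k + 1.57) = -0.32*k^2 + 3.29*k - 6.68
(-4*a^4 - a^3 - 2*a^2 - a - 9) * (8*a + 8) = -32*a^5 - 40*a^4 - 24*a^3 - 24*a^2 - 80*a - 72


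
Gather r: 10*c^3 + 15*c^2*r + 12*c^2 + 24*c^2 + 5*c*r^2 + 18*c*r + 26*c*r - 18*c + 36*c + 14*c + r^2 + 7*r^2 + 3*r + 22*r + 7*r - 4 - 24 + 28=10*c^3 + 36*c^2 + 32*c + r^2*(5*c + 8) + r*(15*c^2 + 44*c + 32)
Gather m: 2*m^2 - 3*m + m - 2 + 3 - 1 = 2*m^2 - 2*m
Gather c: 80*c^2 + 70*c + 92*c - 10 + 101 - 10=80*c^2 + 162*c + 81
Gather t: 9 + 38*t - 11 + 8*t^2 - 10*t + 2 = 8*t^2 + 28*t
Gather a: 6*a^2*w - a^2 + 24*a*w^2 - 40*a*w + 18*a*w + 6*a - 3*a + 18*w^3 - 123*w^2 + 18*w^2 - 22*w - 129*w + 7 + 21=a^2*(6*w - 1) + a*(24*w^2 - 22*w + 3) + 18*w^3 - 105*w^2 - 151*w + 28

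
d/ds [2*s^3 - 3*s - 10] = 6*s^2 - 3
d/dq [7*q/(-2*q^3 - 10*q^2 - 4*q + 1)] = 7*(4*q^3 + 10*q^2 + 1)/(4*q^6 + 40*q^5 + 116*q^4 + 76*q^3 - 4*q^2 - 8*q + 1)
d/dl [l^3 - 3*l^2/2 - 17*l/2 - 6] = 3*l^2 - 3*l - 17/2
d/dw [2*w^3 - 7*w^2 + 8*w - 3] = 6*w^2 - 14*w + 8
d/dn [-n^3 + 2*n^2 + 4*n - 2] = -3*n^2 + 4*n + 4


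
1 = 1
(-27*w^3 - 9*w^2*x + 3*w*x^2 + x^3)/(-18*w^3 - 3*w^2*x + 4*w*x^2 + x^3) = (-3*w + x)/(-2*w + x)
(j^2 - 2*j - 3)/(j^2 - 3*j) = (j + 1)/j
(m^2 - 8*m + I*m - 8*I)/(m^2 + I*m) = (m - 8)/m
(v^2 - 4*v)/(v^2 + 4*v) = (v - 4)/(v + 4)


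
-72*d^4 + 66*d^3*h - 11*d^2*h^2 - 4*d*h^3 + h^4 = (-3*d + h)^2*(-2*d + h)*(4*d + h)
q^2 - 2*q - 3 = (q - 3)*(q + 1)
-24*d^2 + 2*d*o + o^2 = (-4*d + o)*(6*d + o)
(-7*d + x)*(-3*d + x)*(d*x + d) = 21*d^3*x + 21*d^3 - 10*d^2*x^2 - 10*d^2*x + d*x^3 + d*x^2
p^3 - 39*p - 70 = (p - 7)*(p + 2)*(p + 5)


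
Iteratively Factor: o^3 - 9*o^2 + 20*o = (o - 4)*(o^2 - 5*o) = (o - 5)*(o - 4)*(o)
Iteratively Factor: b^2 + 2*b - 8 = (b + 4)*(b - 2)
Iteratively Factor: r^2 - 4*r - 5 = (r - 5)*(r + 1)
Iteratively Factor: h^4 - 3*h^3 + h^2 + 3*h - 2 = (h - 1)*(h^3 - 2*h^2 - h + 2) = (h - 1)*(h + 1)*(h^2 - 3*h + 2) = (h - 1)^2*(h + 1)*(h - 2)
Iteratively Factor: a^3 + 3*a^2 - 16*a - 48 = (a + 4)*(a^2 - a - 12) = (a - 4)*(a + 4)*(a + 3)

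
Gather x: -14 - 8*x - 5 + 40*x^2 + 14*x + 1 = 40*x^2 + 6*x - 18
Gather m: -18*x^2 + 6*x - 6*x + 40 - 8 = 32 - 18*x^2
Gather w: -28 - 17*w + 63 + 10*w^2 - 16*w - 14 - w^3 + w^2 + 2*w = -w^3 + 11*w^2 - 31*w + 21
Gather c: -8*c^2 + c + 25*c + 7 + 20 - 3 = -8*c^2 + 26*c + 24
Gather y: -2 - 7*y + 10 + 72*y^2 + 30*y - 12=72*y^2 + 23*y - 4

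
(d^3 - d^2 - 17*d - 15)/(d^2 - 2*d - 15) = d + 1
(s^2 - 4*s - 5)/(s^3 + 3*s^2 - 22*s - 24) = (s - 5)/(s^2 + 2*s - 24)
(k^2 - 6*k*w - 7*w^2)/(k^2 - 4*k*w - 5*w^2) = (-k + 7*w)/(-k + 5*w)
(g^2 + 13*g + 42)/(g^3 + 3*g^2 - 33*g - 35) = (g + 6)/(g^2 - 4*g - 5)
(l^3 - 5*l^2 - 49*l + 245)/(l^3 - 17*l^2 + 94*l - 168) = (l^2 + 2*l - 35)/(l^2 - 10*l + 24)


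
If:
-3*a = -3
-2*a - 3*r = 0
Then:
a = 1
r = -2/3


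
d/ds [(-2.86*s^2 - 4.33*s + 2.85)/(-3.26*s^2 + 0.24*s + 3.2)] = (-14.8022*s^2 + 0.278000000000002*s - 14.54)/(10.6276*s^4 - 1.5648*s^3 - 20.8064*s^2 + 1.536*s + 10.24)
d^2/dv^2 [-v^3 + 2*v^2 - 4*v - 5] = 4 - 6*v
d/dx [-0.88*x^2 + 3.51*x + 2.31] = 3.51 - 1.76*x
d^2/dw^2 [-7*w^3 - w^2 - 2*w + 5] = -42*w - 2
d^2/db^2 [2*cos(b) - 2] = -2*cos(b)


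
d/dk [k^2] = 2*k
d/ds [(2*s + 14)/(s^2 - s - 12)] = 2*(s^2 - s - (s + 7)*(2*s - 1) - 12)/(-s^2 + s + 12)^2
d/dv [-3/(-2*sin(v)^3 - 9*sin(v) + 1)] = 9*(cos(2*v) - 4)*cos(v)/(2*sin(v)^3 + 9*sin(v) - 1)^2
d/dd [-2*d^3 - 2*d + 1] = -6*d^2 - 2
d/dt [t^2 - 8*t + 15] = 2*t - 8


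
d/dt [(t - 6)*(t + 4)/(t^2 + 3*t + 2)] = (5*t^2 + 52*t + 68)/(t^4 + 6*t^3 + 13*t^2 + 12*t + 4)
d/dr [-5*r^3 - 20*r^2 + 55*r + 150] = -15*r^2 - 40*r + 55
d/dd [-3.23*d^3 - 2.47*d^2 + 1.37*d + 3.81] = -9.69*d^2 - 4.94*d + 1.37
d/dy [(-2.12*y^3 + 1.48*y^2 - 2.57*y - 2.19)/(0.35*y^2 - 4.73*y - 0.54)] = (-0.742*y^4 + 20.0552*y^3 - 2.6665*y^2 - 0.0654000000000003*y - 8.9709)/(0.1225*y^4 - 3.311*y^3 + 21.9949*y^2 + 5.1084*y + 0.2916)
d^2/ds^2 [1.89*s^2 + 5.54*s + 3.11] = 3.78000000000000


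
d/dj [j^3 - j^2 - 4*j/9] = 3*j^2 - 2*j - 4/9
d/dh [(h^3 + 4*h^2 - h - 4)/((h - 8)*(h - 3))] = (h^4 - 22*h^3 + 29*h^2 + 200*h - 68)/(h^4 - 22*h^3 + 169*h^2 - 528*h + 576)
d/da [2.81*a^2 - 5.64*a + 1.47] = 5.62*a - 5.64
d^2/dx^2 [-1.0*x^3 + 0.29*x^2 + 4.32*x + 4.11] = 0.58 - 6.0*x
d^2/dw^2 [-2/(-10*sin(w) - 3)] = 20*(-10*sin(w)^2 + 3*sin(w) + 20)/(10*sin(w) + 3)^3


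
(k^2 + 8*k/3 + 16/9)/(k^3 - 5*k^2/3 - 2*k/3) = (9*k^2 + 24*k + 16)/(3*k*(3*k^2 - 5*k - 2))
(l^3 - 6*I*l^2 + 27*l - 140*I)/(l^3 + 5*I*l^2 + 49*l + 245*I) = (l - 4*I)/(l + 7*I)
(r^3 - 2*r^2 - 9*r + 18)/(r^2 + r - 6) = r - 3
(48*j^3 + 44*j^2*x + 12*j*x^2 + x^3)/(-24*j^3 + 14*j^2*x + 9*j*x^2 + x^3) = (2*j + x)/(-j + x)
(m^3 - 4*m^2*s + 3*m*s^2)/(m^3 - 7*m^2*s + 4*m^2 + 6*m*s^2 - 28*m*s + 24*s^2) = m*(-m + 3*s)/(-m^2 + 6*m*s - 4*m + 24*s)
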